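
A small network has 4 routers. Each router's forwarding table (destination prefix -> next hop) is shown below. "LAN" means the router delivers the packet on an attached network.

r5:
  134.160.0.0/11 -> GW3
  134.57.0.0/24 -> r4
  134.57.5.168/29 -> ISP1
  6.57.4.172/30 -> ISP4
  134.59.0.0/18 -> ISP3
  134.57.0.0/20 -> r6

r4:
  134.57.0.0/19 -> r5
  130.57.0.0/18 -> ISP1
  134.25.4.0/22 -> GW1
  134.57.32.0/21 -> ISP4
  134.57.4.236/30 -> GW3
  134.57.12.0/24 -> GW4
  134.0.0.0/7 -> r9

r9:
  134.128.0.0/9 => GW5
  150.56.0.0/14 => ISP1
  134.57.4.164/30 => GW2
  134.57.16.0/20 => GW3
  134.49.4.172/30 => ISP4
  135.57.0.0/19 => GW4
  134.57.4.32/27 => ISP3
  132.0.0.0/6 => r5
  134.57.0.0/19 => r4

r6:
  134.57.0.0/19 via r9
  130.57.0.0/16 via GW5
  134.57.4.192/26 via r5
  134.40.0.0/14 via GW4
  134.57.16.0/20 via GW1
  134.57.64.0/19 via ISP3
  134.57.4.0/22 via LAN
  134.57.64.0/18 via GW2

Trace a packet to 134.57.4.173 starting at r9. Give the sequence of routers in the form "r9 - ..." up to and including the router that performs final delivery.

At r9: longest match for 134.57.4.173 is 134.57.0.0/19 -> r4
At r4: longest match for 134.57.4.173 is 134.57.0.0/19 -> r5
At r5: longest match for 134.57.4.173 is 134.57.0.0/20 -> r6
At r6: longest match for 134.57.4.173 is 134.57.4.0/22 -> LAN

r9 - r4 - r5 - r6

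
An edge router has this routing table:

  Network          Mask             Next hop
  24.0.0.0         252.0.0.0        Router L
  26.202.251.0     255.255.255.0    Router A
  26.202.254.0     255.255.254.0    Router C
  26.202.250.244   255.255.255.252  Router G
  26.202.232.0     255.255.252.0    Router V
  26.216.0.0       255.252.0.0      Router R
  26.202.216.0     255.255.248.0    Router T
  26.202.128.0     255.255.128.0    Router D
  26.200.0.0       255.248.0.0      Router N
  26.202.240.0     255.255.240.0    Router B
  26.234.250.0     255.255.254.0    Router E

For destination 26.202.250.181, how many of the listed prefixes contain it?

4

Prefixes containing 26.202.250.181:
  24.0.0.0/6 (24.0.0.0 - 27.255.255.255)
  26.200.0.0/13 (26.200.0.0 - 26.207.255.255)
  26.202.128.0/17 (26.202.128.0 - 26.202.255.255)
  26.202.240.0/20 (26.202.240.0 - 26.202.255.255)
Total matching entries: 4.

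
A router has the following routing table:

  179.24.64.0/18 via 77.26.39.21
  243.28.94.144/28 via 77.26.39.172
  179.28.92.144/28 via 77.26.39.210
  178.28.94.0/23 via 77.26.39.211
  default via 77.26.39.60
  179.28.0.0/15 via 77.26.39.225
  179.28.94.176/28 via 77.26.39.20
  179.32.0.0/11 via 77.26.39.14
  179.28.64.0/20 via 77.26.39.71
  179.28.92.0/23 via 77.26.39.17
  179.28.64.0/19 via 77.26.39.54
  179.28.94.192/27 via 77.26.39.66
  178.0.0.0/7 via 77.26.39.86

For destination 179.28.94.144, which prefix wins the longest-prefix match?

Entries matching 179.28.94.144:
  0.0.0.0/0 (default, matches everything)
  178.0.0.0/7 (178.0.0.0 - 179.255.255.255)
  179.28.0.0/15 (179.28.0.0 - 179.29.255.255)
  179.28.64.0/19 (179.28.64.0 - 179.28.95.255)
Most specific is 179.28.64.0/19.

179.28.64.0/19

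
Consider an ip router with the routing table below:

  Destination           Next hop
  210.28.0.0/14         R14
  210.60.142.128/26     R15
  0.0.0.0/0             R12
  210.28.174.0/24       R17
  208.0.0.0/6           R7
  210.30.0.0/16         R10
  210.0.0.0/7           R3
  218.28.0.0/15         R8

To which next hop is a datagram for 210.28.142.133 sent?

Routes whose prefix contains 210.28.142.133:
  0.0.0.0/0 (default, matches everything) -> R12
  208.0.0.0/6 (208.0.0.0 - 211.255.255.255) -> R7
  210.0.0.0/7 (210.0.0.0 - 211.255.255.255) -> R3
  210.28.0.0/14 (210.28.0.0 - 210.31.255.255) -> R14
More-specific entries that do NOT match:
  210.60.142.128/26 (210.60.142.128 - 210.60.142.191) does not contain 210.28.142.133
  210.28.174.0/24 (210.28.174.0 - 210.28.174.255) does not contain 210.28.142.133
  210.30.0.0/16 (210.30.0.0 - 210.30.255.255) does not contain 210.28.142.133
  218.28.0.0/15 (218.28.0.0 - 218.29.255.255) does not contain 210.28.142.133
Longest matching prefix is /14 -> next hop R14.

R14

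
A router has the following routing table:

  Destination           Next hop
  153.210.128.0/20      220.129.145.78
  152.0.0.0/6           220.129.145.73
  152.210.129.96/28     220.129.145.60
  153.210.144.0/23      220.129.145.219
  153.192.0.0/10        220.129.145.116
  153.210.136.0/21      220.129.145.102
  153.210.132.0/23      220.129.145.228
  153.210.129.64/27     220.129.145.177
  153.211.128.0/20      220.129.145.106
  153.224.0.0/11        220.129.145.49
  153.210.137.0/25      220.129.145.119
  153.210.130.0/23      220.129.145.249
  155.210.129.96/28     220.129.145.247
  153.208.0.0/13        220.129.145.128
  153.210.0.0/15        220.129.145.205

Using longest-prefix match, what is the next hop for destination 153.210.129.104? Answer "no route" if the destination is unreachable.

220.129.145.78

Routes whose prefix contains 153.210.129.104:
  152.0.0.0/6 (152.0.0.0 - 155.255.255.255) -> 220.129.145.73
  153.192.0.0/10 (153.192.0.0 - 153.255.255.255) -> 220.129.145.116
  153.208.0.0/13 (153.208.0.0 - 153.215.255.255) -> 220.129.145.128
  153.210.0.0/15 (153.210.0.0 - 153.211.255.255) -> 220.129.145.205
  153.210.128.0/20 (153.210.128.0 - 153.210.143.255) -> 220.129.145.78
More-specific entries that do NOT match:
  152.210.129.96/28 (152.210.129.96 - 152.210.129.111) does not contain 153.210.129.104
  155.210.129.96/28 (155.210.129.96 - 155.210.129.111) does not contain 153.210.129.104
  153.210.129.64/27 (153.210.129.64 - 153.210.129.95) does not contain 153.210.129.104
  153.210.137.0/25 (153.210.137.0 - 153.210.137.127) does not contain 153.210.129.104
  153.210.144.0/23 (153.210.144.0 - 153.210.145.255) does not contain 153.210.129.104
  153.210.132.0/23 (153.210.132.0 - 153.210.133.255) does not contain 153.210.129.104
  153.210.130.0/23 (153.210.130.0 - 153.210.131.255) does not contain 153.210.129.104
  153.210.136.0/21 (153.210.136.0 - 153.210.143.255) does not contain 153.210.129.104
Longest matching prefix is /20 -> next hop 220.129.145.78.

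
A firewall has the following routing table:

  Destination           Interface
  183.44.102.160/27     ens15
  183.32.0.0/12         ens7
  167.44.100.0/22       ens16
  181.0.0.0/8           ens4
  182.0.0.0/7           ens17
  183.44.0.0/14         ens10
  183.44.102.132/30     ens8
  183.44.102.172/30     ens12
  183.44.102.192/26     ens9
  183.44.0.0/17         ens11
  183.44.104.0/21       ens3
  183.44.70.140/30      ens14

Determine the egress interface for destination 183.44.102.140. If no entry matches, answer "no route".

Routes whose prefix contains 183.44.102.140:
  182.0.0.0/7 (182.0.0.0 - 183.255.255.255) -> ens17
  183.32.0.0/12 (183.32.0.0 - 183.47.255.255) -> ens7
  183.44.0.0/14 (183.44.0.0 - 183.47.255.255) -> ens10
  183.44.0.0/17 (183.44.0.0 - 183.44.127.255) -> ens11
More-specific entries that do NOT match:
  183.44.102.132/30 (183.44.102.132 - 183.44.102.135) does not contain 183.44.102.140
  183.44.102.172/30 (183.44.102.172 - 183.44.102.175) does not contain 183.44.102.140
  183.44.70.140/30 (183.44.70.140 - 183.44.70.143) does not contain 183.44.102.140
  183.44.102.160/27 (183.44.102.160 - 183.44.102.191) does not contain 183.44.102.140
  183.44.102.192/26 (183.44.102.192 - 183.44.102.255) does not contain 183.44.102.140
  167.44.100.0/22 (167.44.100.0 - 167.44.103.255) does not contain 183.44.102.140
  183.44.104.0/21 (183.44.104.0 - 183.44.111.255) does not contain 183.44.102.140
Longest matching prefix is /17 -> interface ens11.

ens11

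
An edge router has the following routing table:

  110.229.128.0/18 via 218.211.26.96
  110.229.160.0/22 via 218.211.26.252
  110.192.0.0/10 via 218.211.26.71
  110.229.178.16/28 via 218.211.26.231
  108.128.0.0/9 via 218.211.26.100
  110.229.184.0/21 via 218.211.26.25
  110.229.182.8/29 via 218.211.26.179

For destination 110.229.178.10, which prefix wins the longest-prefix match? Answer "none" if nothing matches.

Entries matching 110.229.178.10:
  110.192.0.0/10 (110.192.0.0 - 110.255.255.255)
  110.229.128.0/18 (110.229.128.0 - 110.229.191.255)
Most specific is 110.229.128.0/18.

110.229.128.0/18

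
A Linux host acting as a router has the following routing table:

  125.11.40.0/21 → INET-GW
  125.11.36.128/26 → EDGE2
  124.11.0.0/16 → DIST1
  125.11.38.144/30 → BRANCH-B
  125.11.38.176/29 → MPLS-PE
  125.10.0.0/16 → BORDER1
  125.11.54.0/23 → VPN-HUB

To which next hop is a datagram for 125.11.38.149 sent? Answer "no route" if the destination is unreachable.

No entry's prefix contains 125.11.38.149; there is no default route.

no route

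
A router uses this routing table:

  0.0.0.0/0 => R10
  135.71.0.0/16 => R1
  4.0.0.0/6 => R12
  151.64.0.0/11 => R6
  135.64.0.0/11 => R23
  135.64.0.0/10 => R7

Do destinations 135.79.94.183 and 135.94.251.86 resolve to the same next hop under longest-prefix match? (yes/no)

yes

135.79.94.183: longest match 135.64.0.0/11 -> R23
135.94.251.86: longest match 135.64.0.0/11 -> R23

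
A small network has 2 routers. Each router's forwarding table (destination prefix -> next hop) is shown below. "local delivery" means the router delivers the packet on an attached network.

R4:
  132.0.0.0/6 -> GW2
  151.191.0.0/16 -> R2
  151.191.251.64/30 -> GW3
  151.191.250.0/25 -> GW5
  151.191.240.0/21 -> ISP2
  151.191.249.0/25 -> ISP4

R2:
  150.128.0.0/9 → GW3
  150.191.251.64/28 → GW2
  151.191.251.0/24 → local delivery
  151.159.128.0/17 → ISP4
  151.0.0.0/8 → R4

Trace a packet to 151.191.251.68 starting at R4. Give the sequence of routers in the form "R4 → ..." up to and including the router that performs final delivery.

R4 → R2

At R4: longest match for 151.191.251.68 is 151.191.0.0/16 -> R2
At R2: longest match for 151.191.251.68 is 151.191.251.0/24 -> local delivery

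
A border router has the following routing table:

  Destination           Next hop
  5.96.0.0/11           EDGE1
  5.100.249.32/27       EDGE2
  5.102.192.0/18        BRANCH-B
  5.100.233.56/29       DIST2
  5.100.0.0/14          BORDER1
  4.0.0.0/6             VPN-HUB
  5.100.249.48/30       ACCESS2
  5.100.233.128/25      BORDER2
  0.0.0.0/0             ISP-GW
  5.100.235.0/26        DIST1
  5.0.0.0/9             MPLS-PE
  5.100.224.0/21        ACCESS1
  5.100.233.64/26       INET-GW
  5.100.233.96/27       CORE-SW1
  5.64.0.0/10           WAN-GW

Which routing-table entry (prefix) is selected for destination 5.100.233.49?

Entries matching 5.100.233.49:
  0.0.0.0/0 (default, matches everything)
  4.0.0.0/6 (4.0.0.0 - 7.255.255.255)
  5.0.0.0/9 (5.0.0.0 - 5.127.255.255)
  5.64.0.0/10 (5.64.0.0 - 5.127.255.255)
  5.96.0.0/11 (5.96.0.0 - 5.127.255.255)
  5.100.0.0/14 (5.100.0.0 - 5.103.255.255)
Most specific is 5.100.0.0/14.

5.100.0.0/14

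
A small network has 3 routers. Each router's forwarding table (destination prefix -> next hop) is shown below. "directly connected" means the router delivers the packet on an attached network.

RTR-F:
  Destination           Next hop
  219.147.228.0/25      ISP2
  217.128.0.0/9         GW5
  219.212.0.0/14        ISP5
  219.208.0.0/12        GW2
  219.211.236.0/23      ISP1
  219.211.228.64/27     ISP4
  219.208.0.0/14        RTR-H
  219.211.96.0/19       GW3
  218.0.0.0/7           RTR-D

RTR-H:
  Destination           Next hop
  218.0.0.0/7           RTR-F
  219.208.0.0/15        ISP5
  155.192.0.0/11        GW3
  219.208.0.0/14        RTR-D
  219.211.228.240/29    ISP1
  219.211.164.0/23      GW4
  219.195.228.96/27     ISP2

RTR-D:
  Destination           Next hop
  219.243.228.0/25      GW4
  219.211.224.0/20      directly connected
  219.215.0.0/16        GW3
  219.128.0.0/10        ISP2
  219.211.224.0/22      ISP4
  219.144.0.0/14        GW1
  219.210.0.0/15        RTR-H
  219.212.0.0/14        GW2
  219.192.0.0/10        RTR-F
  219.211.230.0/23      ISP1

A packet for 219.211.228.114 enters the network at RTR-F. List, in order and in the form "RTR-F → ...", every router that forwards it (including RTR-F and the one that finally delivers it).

At RTR-F: longest match for 219.211.228.114 is 219.208.0.0/14 -> RTR-H
At RTR-H: longest match for 219.211.228.114 is 219.208.0.0/14 -> RTR-D
At RTR-D: longest match for 219.211.228.114 is 219.211.224.0/20 -> directly connected

RTR-F → RTR-H → RTR-D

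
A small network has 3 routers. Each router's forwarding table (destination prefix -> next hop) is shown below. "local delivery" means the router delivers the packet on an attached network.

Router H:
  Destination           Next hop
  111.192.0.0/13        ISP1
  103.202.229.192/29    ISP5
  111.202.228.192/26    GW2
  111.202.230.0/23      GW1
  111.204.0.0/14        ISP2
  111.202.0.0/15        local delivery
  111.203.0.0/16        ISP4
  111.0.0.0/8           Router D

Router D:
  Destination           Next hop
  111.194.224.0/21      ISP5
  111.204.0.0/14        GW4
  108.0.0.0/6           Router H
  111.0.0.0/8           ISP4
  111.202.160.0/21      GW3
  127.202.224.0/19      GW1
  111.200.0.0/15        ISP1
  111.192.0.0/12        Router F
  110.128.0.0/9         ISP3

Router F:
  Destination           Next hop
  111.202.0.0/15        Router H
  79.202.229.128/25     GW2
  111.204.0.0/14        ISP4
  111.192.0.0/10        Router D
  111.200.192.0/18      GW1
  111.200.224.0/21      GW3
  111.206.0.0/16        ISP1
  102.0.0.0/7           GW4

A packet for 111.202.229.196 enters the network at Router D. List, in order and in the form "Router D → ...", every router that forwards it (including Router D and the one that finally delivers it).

Router D → Router F → Router H

At Router D: longest match for 111.202.229.196 is 111.192.0.0/12 -> Router F
At Router F: longest match for 111.202.229.196 is 111.202.0.0/15 -> Router H
At Router H: longest match for 111.202.229.196 is 111.202.0.0/15 -> local delivery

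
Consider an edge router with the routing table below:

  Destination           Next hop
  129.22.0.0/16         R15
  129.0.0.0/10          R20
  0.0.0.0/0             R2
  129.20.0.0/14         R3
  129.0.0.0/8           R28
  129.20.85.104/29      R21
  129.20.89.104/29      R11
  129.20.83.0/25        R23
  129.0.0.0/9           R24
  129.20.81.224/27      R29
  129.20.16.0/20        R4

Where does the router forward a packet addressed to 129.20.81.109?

R3

Routes whose prefix contains 129.20.81.109:
  0.0.0.0/0 (default, matches everything) -> R2
  129.0.0.0/8 (129.0.0.0 - 129.255.255.255) -> R28
  129.0.0.0/9 (129.0.0.0 - 129.127.255.255) -> R24
  129.0.0.0/10 (129.0.0.0 - 129.63.255.255) -> R20
  129.20.0.0/14 (129.20.0.0 - 129.23.255.255) -> R3
More-specific entries that do NOT match:
  129.20.85.104/29 (129.20.85.104 - 129.20.85.111) does not contain 129.20.81.109
  129.20.89.104/29 (129.20.89.104 - 129.20.89.111) does not contain 129.20.81.109
  129.20.81.224/27 (129.20.81.224 - 129.20.81.255) does not contain 129.20.81.109
  129.20.83.0/25 (129.20.83.0 - 129.20.83.127) does not contain 129.20.81.109
  129.20.16.0/20 (129.20.16.0 - 129.20.31.255) does not contain 129.20.81.109
  129.22.0.0/16 (129.22.0.0 - 129.22.255.255) does not contain 129.20.81.109
Longest matching prefix is /14 -> next hop R3.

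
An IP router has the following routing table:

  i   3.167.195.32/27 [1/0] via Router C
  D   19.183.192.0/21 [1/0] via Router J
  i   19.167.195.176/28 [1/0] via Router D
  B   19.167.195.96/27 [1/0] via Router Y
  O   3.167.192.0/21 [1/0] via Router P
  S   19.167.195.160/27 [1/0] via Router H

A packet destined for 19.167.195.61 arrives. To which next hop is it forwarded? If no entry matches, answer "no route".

No entry's prefix contains 19.167.195.61; there is no default route.

no route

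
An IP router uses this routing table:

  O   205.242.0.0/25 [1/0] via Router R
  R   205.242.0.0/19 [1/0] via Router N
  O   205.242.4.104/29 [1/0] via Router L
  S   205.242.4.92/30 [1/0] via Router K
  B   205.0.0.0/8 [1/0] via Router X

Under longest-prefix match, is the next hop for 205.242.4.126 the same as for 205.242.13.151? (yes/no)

205.242.4.126: longest match 205.242.0.0/19 -> Router N
205.242.13.151: longest match 205.242.0.0/19 -> Router N

yes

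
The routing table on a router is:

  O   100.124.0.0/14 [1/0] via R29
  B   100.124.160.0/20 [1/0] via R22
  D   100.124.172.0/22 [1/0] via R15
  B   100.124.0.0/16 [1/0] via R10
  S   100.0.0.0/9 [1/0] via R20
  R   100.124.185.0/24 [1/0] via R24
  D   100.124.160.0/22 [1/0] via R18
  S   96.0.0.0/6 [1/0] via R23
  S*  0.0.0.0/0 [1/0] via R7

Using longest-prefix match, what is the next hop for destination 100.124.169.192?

R22

Routes whose prefix contains 100.124.169.192:
  0.0.0.0/0 (default, matches everything) -> R7
  100.0.0.0/9 (100.0.0.0 - 100.127.255.255) -> R20
  100.124.0.0/14 (100.124.0.0 - 100.127.255.255) -> R29
  100.124.0.0/16 (100.124.0.0 - 100.124.255.255) -> R10
  100.124.160.0/20 (100.124.160.0 - 100.124.175.255) -> R22
More-specific entries that do NOT match:
  100.124.185.0/24 (100.124.185.0 - 100.124.185.255) does not contain 100.124.169.192
  100.124.172.0/22 (100.124.172.0 - 100.124.175.255) does not contain 100.124.169.192
  100.124.160.0/22 (100.124.160.0 - 100.124.163.255) does not contain 100.124.169.192
Longest matching prefix is /20 -> next hop R22.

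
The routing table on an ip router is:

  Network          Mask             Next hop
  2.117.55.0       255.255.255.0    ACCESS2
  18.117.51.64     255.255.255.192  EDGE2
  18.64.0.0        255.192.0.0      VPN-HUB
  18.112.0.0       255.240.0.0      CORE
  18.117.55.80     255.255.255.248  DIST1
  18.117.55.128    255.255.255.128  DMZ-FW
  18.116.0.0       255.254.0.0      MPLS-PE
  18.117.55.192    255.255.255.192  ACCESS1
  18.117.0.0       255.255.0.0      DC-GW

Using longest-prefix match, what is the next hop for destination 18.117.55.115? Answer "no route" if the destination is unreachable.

Routes whose prefix contains 18.117.55.115:
  18.64.0.0/10 (18.64.0.0 - 18.127.255.255) -> VPN-HUB
  18.112.0.0/12 (18.112.0.0 - 18.127.255.255) -> CORE
  18.116.0.0/15 (18.116.0.0 - 18.117.255.255) -> MPLS-PE
  18.117.0.0/16 (18.117.0.0 - 18.117.255.255) -> DC-GW
More-specific entries that do NOT match:
  18.117.55.80/29 (18.117.55.80 - 18.117.55.87) does not contain 18.117.55.115
  18.117.51.64/26 (18.117.51.64 - 18.117.51.127) does not contain 18.117.55.115
  18.117.55.192/26 (18.117.55.192 - 18.117.55.255) does not contain 18.117.55.115
  18.117.55.128/25 (18.117.55.128 - 18.117.55.255) does not contain 18.117.55.115
  2.117.55.0/24 (2.117.55.0 - 2.117.55.255) does not contain 18.117.55.115
Longest matching prefix is /16 -> next hop DC-GW.

DC-GW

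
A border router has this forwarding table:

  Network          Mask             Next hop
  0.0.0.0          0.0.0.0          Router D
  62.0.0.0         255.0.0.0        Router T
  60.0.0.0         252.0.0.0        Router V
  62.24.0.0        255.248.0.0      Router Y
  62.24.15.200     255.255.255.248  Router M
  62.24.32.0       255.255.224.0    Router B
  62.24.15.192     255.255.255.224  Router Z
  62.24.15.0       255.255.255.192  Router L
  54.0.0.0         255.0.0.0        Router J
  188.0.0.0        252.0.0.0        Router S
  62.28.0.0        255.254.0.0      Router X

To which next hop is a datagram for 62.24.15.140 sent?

Router Y

Routes whose prefix contains 62.24.15.140:
  0.0.0.0/0 (default, matches everything) -> Router D
  60.0.0.0/6 (60.0.0.0 - 63.255.255.255) -> Router V
  62.0.0.0/8 (62.0.0.0 - 62.255.255.255) -> Router T
  62.24.0.0/13 (62.24.0.0 - 62.31.255.255) -> Router Y
More-specific entries that do NOT match:
  62.24.15.200/29 (62.24.15.200 - 62.24.15.207) does not contain 62.24.15.140
  62.24.15.192/27 (62.24.15.192 - 62.24.15.223) does not contain 62.24.15.140
  62.24.15.0/26 (62.24.15.0 - 62.24.15.63) does not contain 62.24.15.140
  62.24.32.0/19 (62.24.32.0 - 62.24.63.255) does not contain 62.24.15.140
  62.28.0.0/15 (62.28.0.0 - 62.29.255.255) does not contain 62.24.15.140
Longest matching prefix is /13 -> next hop Router Y.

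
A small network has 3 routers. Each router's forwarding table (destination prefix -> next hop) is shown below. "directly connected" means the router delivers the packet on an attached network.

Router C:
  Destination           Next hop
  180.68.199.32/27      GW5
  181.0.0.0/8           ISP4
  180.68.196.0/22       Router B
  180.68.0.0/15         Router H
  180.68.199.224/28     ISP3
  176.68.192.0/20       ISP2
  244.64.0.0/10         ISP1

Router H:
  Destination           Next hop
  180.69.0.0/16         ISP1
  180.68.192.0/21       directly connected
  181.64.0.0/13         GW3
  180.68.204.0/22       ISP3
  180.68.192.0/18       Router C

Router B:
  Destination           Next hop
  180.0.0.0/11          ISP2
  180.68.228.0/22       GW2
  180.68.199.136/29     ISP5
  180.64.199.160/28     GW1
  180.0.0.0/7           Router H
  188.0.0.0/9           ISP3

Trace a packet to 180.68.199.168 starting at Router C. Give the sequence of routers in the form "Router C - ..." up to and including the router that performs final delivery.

Router C - Router B - Router H

At Router C: longest match for 180.68.199.168 is 180.68.196.0/22 -> Router B
At Router B: longest match for 180.68.199.168 is 180.0.0.0/7 -> Router H
At Router H: longest match for 180.68.199.168 is 180.68.192.0/21 -> directly connected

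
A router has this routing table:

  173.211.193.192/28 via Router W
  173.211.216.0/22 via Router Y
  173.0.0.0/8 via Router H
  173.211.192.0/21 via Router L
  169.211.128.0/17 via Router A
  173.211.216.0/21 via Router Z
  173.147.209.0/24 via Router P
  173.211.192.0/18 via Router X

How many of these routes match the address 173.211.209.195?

2

Prefixes containing 173.211.209.195:
  173.0.0.0/8 (173.0.0.0 - 173.255.255.255)
  173.211.192.0/18 (173.211.192.0 - 173.211.255.255)
Total matching entries: 2.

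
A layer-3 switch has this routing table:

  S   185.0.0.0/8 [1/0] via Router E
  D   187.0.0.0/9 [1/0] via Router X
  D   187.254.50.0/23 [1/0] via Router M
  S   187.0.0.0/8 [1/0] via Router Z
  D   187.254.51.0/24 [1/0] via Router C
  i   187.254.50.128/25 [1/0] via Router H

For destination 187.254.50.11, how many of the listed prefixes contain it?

Prefixes containing 187.254.50.11:
  187.0.0.0/8 (187.0.0.0 - 187.255.255.255)
  187.254.50.0/23 (187.254.50.0 - 187.254.51.255)
Total matching entries: 2.

2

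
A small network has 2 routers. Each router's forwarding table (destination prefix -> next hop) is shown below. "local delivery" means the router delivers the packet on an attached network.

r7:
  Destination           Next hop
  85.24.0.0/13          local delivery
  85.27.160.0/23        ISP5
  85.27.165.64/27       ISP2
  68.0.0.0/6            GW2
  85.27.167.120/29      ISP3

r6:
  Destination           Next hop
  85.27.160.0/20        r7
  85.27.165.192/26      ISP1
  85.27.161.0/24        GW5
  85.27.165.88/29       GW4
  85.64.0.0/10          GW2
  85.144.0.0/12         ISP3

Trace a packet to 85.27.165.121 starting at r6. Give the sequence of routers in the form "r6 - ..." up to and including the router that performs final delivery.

At r6: longest match for 85.27.165.121 is 85.27.160.0/20 -> r7
At r7: longest match for 85.27.165.121 is 85.24.0.0/13 -> local delivery

r6 - r7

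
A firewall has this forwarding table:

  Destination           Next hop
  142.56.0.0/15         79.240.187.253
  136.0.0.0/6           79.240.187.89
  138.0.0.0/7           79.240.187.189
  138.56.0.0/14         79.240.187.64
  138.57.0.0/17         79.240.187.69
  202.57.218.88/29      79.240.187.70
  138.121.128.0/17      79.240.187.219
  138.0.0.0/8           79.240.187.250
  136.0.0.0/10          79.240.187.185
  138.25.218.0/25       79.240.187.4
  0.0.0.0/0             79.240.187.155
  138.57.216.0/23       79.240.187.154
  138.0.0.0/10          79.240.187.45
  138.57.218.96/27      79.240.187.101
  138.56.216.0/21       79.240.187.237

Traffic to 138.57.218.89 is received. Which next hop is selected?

Routes whose prefix contains 138.57.218.89:
  0.0.0.0/0 (default, matches everything) -> 79.240.187.155
  136.0.0.0/6 (136.0.0.0 - 139.255.255.255) -> 79.240.187.89
  138.0.0.0/7 (138.0.0.0 - 139.255.255.255) -> 79.240.187.189
  138.0.0.0/8 (138.0.0.0 - 138.255.255.255) -> 79.240.187.250
  138.0.0.0/10 (138.0.0.0 - 138.63.255.255) -> 79.240.187.45
  138.56.0.0/14 (138.56.0.0 - 138.59.255.255) -> 79.240.187.64
More-specific entries that do NOT match:
  202.57.218.88/29 (202.57.218.88 - 202.57.218.95) does not contain 138.57.218.89
  138.57.218.96/27 (138.57.218.96 - 138.57.218.127) does not contain 138.57.218.89
  138.25.218.0/25 (138.25.218.0 - 138.25.218.127) does not contain 138.57.218.89
  138.57.216.0/23 (138.57.216.0 - 138.57.217.255) does not contain 138.57.218.89
  138.56.216.0/21 (138.56.216.0 - 138.56.223.255) does not contain 138.57.218.89
  138.57.0.0/17 (138.57.0.0 - 138.57.127.255) does not contain 138.57.218.89
  138.121.128.0/17 (138.121.128.0 - 138.121.255.255) does not contain 138.57.218.89
  142.56.0.0/15 (142.56.0.0 - 142.57.255.255) does not contain 138.57.218.89
Longest matching prefix is /14 -> next hop 79.240.187.64.

79.240.187.64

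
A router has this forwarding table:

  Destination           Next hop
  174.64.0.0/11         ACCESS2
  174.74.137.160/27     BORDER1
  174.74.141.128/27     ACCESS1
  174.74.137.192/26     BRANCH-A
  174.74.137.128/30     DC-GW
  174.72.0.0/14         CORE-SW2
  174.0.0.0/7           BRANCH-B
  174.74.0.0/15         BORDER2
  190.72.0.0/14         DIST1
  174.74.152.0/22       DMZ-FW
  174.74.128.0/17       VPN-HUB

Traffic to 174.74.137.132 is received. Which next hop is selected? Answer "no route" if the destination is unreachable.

Routes whose prefix contains 174.74.137.132:
  174.0.0.0/7 (174.0.0.0 - 175.255.255.255) -> BRANCH-B
  174.64.0.0/11 (174.64.0.0 - 174.95.255.255) -> ACCESS2
  174.72.0.0/14 (174.72.0.0 - 174.75.255.255) -> CORE-SW2
  174.74.0.0/15 (174.74.0.0 - 174.75.255.255) -> BORDER2
  174.74.128.0/17 (174.74.128.0 - 174.74.255.255) -> VPN-HUB
More-specific entries that do NOT match:
  174.74.137.128/30 (174.74.137.128 - 174.74.137.131) does not contain 174.74.137.132
  174.74.137.160/27 (174.74.137.160 - 174.74.137.191) does not contain 174.74.137.132
  174.74.141.128/27 (174.74.141.128 - 174.74.141.159) does not contain 174.74.137.132
  174.74.137.192/26 (174.74.137.192 - 174.74.137.255) does not contain 174.74.137.132
  174.74.152.0/22 (174.74.152.0 - 174.74.155.255) does not contain 174.74.137.132
Longest matching prefix is /17 -> next hop VPN-HUB.

VPN-HUB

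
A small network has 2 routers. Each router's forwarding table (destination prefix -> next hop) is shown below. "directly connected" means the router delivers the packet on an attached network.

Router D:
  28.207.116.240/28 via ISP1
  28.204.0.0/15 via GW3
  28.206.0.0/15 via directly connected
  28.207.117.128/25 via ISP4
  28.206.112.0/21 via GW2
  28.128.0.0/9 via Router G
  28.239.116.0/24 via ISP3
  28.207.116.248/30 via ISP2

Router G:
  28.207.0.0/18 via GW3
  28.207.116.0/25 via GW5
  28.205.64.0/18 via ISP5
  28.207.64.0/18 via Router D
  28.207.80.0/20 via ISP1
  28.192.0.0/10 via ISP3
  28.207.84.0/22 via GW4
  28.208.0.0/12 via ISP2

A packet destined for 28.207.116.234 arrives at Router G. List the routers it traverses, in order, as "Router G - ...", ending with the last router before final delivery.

Router G - Router D

At Router G: longest match for 28.207.116.234 is 28.207.64.0/18 -> Router D
At Router D: longest match for 28.207.116.234 is 28.206.0.0/15 -> directly connected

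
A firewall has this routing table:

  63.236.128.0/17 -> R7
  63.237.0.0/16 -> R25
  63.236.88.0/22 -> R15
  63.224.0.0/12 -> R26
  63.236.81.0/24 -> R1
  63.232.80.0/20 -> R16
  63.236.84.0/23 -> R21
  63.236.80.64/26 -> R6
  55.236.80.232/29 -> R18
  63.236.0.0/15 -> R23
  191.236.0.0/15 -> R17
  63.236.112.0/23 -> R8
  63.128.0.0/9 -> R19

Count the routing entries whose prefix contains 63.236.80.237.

3

Prefixes containing 63.236.80.237:
  63.128.0.0/9 (63.128.0.0 - 63.255.255.255)
  63.224.0.0/12 (63.224.0.0 - 63.239.255.255)
  63.236.0.0/15 (63.236.0.0 - 63.237.255.255)
Total matching entries: 3.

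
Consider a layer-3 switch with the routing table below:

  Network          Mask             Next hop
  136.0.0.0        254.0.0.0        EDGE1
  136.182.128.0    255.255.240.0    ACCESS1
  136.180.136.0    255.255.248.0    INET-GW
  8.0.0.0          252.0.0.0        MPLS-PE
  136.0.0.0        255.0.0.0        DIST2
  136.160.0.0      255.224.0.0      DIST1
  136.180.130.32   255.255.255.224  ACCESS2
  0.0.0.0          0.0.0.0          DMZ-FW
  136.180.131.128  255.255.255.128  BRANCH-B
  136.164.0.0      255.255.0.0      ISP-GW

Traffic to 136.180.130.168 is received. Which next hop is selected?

DIST1

Routes whose prefix contains 136.180.130.168:
  0.0.0.0/0 (default, matches everything) -> DMZ-FW
  136.0.0.0/7 (136.0.0.0 - 137.255.255.255) -> EDGE1
  136.0.0.0/8 (136.0.0.0 - 136.255.255.255) -> DIST2
  136.160.0.0/11 (136.160.0.0 - 136.191.255.255) -> DIST1
More-specific entries that do NOT match:
  136.180.130.32/27 (136.180.130.32 - 136.180.130.63) does not contain 136.180.130.168
  136.180.131.128/25 (136.180.131.128 - 136.180.131.255) does not contain 136.180.130.168
  136.180.136.0/21 (136.180.136.0 - 136.180.143.255) does not contain 136.180.130.168
  136.182.128.0/20 (136.182.128.0 - 136.182.143.255) does not contain 136.180.130.168
  136.164.0.0/16 (136.164.0.0 - 136.164.255.255) does not contain 136.180.130.168
Longest matching prefix is /11 -> next hop DIST1.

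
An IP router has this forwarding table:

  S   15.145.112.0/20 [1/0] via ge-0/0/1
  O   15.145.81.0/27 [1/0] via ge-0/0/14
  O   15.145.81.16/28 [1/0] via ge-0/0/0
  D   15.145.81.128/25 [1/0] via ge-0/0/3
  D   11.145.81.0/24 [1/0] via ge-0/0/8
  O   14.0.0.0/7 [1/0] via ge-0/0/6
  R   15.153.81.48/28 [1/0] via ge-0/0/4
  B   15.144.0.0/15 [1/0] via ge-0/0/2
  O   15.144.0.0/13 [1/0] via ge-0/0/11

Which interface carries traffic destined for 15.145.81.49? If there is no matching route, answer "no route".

ge-0/0/2

Routes whose prefix contains 15.145.81.49:
  14.0.0.0/7 (14.0.0.0 - 15.255.255.255) -> ge-0/0/6
  15.144.0.0/13 (15.144.0.0 - 15.151.255.255) -> ge-0/0/11
  15.144.0.0/15 (15.144.0.0 - 15.145.255.255) -> ge-0/0/2
More-specific entries that do NOT match:
  15.145.81.16/28 (15.145.81.16 - 15.145.81.31) does not contain 15.145.81.49
  15.153.81.48/28 (15.153.81.48 - 15.153.81.63) does not contain 15.145.81.49
  15.145.81.0/27 (15.145.81.0 - 15.145.81.31) does not contain 15.145.81.49
  15.145.81.128/25 (15.145.81.128 - 15.145.81.255) does not contain 15.145.81.49
  11.145.81.0/24 (11.145.81.0 - 11.145.81.255) does not contain 15.145.81.49
  15.145.112.0/20 (15.145.112.0 - 15.145.127.255) does not contain 15.145.81.49
Longest matching prefix is /15 -> interface ge-0/0/2.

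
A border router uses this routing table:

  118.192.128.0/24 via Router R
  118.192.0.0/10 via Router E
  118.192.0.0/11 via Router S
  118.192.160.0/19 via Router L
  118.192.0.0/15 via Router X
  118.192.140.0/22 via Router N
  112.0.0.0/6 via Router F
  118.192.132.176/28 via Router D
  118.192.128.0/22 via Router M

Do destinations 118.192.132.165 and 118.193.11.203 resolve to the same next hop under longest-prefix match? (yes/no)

118.192.132.165: longest match 118.192.0.0/15 -> Router X
118.193.11.203: longest match 118.192.0.0/15 -> Router X

yes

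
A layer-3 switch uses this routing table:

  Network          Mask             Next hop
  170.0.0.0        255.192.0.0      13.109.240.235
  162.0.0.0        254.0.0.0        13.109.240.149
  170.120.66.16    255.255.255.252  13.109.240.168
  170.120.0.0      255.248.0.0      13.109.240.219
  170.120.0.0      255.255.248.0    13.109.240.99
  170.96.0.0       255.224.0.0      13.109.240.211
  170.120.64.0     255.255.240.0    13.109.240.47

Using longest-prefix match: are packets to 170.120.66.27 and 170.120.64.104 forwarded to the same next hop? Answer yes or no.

yes

170.120.66.27: longest match 170.120.64.0/20 -> 13.109.240.47
170.120.64.104: longest match 170.120.64.0/20 -> 13.109.240.47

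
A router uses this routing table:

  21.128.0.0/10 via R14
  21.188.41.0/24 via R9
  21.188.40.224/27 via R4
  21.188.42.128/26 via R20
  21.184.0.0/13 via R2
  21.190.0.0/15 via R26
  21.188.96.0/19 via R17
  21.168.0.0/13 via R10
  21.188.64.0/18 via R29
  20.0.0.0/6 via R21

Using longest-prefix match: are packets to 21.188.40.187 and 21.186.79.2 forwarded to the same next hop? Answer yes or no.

21.188.40.187: longest match 21.184.0.0/13 -> R2
21.186.79.2: longest match 21.184.0.0/13 -> R2

yes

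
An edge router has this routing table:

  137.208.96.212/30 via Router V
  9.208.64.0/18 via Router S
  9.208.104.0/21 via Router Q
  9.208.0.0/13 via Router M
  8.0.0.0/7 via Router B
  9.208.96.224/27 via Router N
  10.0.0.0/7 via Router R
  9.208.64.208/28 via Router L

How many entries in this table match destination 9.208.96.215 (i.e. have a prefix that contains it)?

Prefixes containing 9.208.96.215:
  8.0.0.0/7 (8.0.0.0 - 9.255.255.255)
  9.208.0.0/13 (9.208.0.0 - 9.215.255.255)
  9.208.64.0/18 (9.208.64.0 - 9.208.127.255)
Total matching entries: 3.

3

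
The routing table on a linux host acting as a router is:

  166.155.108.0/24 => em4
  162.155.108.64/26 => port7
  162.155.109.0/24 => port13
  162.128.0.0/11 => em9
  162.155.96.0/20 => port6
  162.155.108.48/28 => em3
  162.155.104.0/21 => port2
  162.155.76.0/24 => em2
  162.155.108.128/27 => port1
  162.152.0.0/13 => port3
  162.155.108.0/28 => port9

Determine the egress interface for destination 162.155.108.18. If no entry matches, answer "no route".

port2

Routes whose prefix contains 162.155.108.18:
  162.128.0.0/11 (162.128.0.0 - 162.159.255.255) -> em9
  162.152.0.0/13 (162.152.0.0 - 162.159.255.255) -> port3
  162.155.96.0/20 (162.155.96.0 - 162.155.111.255) -> port6
  162.155.104.0/21 (162.155.104.0 - 162.155.111.255) -> port2
More-specific entries that do NOT match:
  162.155.108.48/28 (162.155.108.48 - 162.155.108.63) does not contain 162.155.108.18
  162.155.108.0/28 (162.155.108.0 - 162.155.108.15) does not contain 162.155.108.18
  162.155.108.128/27 (162.155.108.128 - 162.155.108.159) does not contain 162.155.108.18
  162.155.108.64/26 (162.155.108.64 - 162.155.108.127) does not contain 162.155.108.18
  166.155.108.0/24 (166.155.108.0 - 166.155.108.255) does not contain 162.155.108.18
  162.155.109.0/24 (162.155.109.0 - 162.155.109.255) does not contain 162.155.108.18
  162.155.76.0/24 (162.155.76.0 - 162.155.76.255) does not contain 162.155.108.18
Longest matching prefix is /21 -> interface port2.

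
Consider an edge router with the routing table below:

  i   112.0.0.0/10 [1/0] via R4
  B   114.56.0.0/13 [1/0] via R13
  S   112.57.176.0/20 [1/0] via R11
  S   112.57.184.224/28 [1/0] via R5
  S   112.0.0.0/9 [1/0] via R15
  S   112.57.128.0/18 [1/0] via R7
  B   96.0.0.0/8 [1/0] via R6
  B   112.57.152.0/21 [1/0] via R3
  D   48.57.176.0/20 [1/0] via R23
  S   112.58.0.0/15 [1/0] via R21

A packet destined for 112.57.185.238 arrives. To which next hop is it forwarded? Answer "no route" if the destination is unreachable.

R11

Routes whose prefix contains 112.57.185.238:
  112.0.0.0/9 (112.0.0.0 - 112.127.255.255) -> R15
  112.0.0.0/10 (112.0.0.0 - 112.63.255.255) -> R4
  112.57.128.0/18 (112.57.128.0 - 112.57.191.255) -> R7
  112.57.176.0/20 (112.57.176.0 - 112.57.191.255) -> R11
More-specific entries that do NOT match:
  112.57.184.224/28 (112.57.184.224 - 112.57.184.239) does not contain 112.57.185.238
  112.57.152.0/21 (112.57.152.0 - 112.57.159.255) does not contain 112.57.185.238
Longest matching prefix is /20 -> next hop R11.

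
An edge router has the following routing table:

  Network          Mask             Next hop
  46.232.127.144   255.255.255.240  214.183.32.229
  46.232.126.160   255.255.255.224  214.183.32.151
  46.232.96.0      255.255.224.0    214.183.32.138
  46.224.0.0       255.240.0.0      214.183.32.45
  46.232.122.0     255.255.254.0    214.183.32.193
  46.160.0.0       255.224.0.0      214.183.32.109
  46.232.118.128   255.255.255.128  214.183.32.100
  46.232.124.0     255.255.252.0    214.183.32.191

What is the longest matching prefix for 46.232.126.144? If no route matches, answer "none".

Entries matching 46.232.126.144:
  46.224.0.0/12 (46.224.0.0 - 46.239.255.255)
  46.232.96.0/19 (46.232.96.0 - 46.232.127.255)
  46.232.124.0/22 (46.232.124.0 - 46.232.127.255)
Most specific is 46.232.124.0/22.

46.232.124.0/22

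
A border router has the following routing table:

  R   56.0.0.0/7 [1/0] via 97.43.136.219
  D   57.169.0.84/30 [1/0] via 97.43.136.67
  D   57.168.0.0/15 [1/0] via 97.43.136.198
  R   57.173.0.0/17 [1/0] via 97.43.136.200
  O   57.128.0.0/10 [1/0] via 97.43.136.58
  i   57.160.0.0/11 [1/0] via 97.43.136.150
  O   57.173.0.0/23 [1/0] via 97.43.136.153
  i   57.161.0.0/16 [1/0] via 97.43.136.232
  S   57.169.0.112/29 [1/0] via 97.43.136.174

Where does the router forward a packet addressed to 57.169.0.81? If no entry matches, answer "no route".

97.43.136.198

Routes whose prefix contains 57.169.0.81:
  56.0.0.0/7 (56.0.0.0 - 57.255.255.255) -> 97.43.136.219
  57.128.0.0/10 (57.128.0.0 - 57.191.255.255) -> 97.43.136.58
  57.160.0.0/11 (57.160.0.0 - 57.191.255.255) -> 97.43.136.150
  57.168.0.0/15 (57.168.0.0 - 57.169.255.255) -> 97.43.136.198
More-specific entries that do NOT match:
  57.169.0.84/30 (57.169.0.84 - 57.169.0.87) does not contain 57.169.0.81
  57.169.0.112/29 (57.169.0.112 - 57.169.0.119) does not contain 57.169.0.81
  57.173.0.0/23 (57.173.0.0 - 57.173.1.255) does not contain 57.169.0.81
  57.173.0.0/17 (57.173.0.0 - 57.173.127.255) does not contain 57.169.0.81
  57.161.0.0/16 (57.161.0.0 - 57.161.255.255) does not contain 57.169.0.81
Longest matching prefix is /15 -> next hop 97.43.136.198.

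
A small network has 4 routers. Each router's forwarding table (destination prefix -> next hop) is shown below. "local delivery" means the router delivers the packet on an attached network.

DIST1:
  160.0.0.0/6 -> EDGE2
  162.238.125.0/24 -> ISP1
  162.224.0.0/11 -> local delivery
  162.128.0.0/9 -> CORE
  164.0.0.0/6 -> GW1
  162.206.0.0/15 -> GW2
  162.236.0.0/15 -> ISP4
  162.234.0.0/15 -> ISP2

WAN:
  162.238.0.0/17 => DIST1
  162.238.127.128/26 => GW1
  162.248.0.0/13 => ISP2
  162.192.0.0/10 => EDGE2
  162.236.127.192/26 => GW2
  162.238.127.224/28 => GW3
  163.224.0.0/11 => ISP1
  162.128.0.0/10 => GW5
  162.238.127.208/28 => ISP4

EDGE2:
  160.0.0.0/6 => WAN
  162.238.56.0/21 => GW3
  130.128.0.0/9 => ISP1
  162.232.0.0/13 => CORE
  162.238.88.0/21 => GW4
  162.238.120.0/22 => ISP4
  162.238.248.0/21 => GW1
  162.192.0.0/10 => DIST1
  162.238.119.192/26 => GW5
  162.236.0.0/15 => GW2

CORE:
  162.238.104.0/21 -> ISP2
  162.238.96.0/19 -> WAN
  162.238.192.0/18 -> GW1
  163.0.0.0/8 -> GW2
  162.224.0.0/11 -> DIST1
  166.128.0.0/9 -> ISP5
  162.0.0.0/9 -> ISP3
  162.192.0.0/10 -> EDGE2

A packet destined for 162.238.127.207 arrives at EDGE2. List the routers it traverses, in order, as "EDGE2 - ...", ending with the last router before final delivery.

EDGE2 - CORE - WAN - DIST1

At EDGE2: longest match for 162.238.127.207 is 162.232.0.0/13 -> CORE
At CORE: longest match for 162.238.127.207 is 162.238.96.0/19 -> WAN
At WAN: longest match for 162.238.127.207 is 162.238.0.0/17 -> DIST1
At DIST1: longest match for 162.238.127.207 is 162.224.0.0/11 -> local delivery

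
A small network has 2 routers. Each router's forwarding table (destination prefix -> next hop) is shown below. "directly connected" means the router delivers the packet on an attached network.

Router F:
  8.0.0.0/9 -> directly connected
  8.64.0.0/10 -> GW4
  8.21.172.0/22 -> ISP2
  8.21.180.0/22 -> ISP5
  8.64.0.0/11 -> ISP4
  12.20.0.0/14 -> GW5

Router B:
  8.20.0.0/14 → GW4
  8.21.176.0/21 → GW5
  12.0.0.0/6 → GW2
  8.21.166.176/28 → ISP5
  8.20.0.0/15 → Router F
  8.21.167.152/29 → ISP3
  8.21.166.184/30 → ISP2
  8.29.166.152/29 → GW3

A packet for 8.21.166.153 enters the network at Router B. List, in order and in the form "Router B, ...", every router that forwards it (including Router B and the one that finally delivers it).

Router B, Router F

At Router B: longest match for 8.21.166.153 is 8.20.0.0/15 -> Router F
At Router F: longest match for 8.21.166.153 is 8.0.0.0/9 -> directly connected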